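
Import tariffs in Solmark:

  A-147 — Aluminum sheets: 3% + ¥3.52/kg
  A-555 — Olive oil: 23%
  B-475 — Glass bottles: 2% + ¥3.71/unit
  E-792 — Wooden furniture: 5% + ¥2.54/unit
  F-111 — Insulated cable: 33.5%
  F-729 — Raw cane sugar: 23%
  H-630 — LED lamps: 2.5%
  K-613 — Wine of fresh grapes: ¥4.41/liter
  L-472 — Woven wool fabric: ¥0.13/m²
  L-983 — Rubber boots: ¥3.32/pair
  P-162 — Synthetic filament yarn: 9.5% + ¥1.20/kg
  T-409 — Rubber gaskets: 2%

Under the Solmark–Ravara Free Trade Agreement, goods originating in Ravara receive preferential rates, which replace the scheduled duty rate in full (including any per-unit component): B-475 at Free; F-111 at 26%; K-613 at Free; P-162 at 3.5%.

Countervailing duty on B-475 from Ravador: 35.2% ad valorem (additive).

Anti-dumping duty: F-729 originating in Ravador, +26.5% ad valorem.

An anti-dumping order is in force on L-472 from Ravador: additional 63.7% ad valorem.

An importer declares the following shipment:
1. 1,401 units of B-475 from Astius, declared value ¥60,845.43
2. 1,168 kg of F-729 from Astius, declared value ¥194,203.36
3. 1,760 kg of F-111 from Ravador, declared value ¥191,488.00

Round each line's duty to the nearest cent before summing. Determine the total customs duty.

Line 1 (B-475, Astius, 1,401 units, ¥60,845.43):
Base rate for B-475 is 2% + ¥3.71/unit.
B-475 has an FTA preferential rate, but origin Astius is not Ravara; base rate stands.
The additional-duty order on B-475 targets Ravador, not Astius; it does not apply.
Duty = ¥60,845.43 × 2% + 1,401 × ¥3.71 = ¥6,414.62.
Line 2 (F-729, Astius, 1,168 kg, ¥194,203.36):
Base rate for F-729 is 23%.
The additional-duty order on F-729 targets Ravador, not Astius; it does not apply.
Duty = ¥194,203.36 × 23% = ¥44,666.77.
Line 3 (F-111, Ravador, 1,760 kg, ¥191,488.00):
Base rate for F-111 is 33.5%.
F-111 has an FTA preferential rate, but origin Ravador is not Ravara; base rate stands.
Duty = ¥191,488.00 × 33.5% = ¥64,148.48.
Total = ¥6,414.62 + ¥44,666.77 + ¥64,148.48 = ¥115,229.87.

¥115,229.87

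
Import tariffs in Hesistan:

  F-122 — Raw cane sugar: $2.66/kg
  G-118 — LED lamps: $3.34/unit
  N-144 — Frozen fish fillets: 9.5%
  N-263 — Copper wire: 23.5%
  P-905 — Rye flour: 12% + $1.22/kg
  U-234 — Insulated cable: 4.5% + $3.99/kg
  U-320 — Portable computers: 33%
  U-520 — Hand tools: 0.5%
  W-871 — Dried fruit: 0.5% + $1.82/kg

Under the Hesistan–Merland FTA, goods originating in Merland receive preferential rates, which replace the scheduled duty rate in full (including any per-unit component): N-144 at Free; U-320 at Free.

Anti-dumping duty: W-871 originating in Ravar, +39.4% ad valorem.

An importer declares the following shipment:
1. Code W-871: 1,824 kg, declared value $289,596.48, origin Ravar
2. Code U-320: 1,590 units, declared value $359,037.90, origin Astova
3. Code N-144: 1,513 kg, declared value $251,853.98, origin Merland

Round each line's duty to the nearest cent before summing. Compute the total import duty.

$237,351.19

Line 1 (W-871, Ravar, 1,824 kg, $289,596.48):
Base rate for W-871 is 0.5% + $1.82/kg.
Additional duty on W-871 from Ravar: +39.4%. Applied ad valorem rate: 0.5% + 39.4% = 39.9%.
Duty = $289,596.48 × 39.9% + 1,824 × $1.82 = $118,868.68.
Line 2 (U-320, Astova, 1,590 units, $359,037.90):
Base rate for U-320 is 33%.
U-320 has an FTA preferential rate, but origin Astova is not Merland; base rate stands.
Duty = $359,037.90 × 33% = $118,482.51.
Line 3 (N-144, Merland, 1,513 kg, $251,853.98):
Base rate for N-144 is 9.5%.
Origin Merland qualifies under the Hesistan–Merland agreement and N-144 is covered: preferential rate Free applies instead.
Duty = $251,853.98 × 0% = $0.00.
Total = $118,868.68 + $118,482.51 + $0.00 = $237,351.19.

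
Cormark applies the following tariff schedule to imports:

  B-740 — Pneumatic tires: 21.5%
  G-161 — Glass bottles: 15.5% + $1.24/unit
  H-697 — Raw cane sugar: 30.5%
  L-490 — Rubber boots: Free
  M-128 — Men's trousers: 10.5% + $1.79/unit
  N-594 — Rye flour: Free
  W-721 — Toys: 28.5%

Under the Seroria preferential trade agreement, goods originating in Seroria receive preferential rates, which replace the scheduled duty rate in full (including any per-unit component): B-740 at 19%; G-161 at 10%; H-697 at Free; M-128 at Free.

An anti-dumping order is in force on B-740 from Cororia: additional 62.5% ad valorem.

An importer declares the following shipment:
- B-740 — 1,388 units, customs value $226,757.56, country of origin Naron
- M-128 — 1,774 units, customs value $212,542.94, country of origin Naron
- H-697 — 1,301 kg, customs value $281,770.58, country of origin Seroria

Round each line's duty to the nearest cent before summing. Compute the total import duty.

Line 1 (B-740, Naron, 1,388 units, $226,757.56):
Base rate for B-740 is 21.5%.
B-740 has an FTA preferential rate, but origin Naron is not Seroria; base rate stands.
The additional-duty order on B-740 targets Cororia, not Naron; it does not apply.
Duty = $226,757.56 × 21.5% = $48,752.88.
Line 2 (M-128, Naron, 1,774 units, $212,542.94):
Base rate for M-128 is 10.5% + $1.79/unit.
M-128 has an FTA preferential rate, but origin Naron is not Seroria; base rate stands.
Duty = $212,542.94 × 10.5% + 1,774 × $1.79 = $25,492.47.
Line 3 (H-697, Seroria, 1,301 kg, $281,770.58):
Base rate for H-697 is 30.5%.
Origin Seroria qualifies under the Cormark–Seroria agreement and H-697 is covered: preferential rate Free applies instead.
Duty = $281,770.58 × 0% = $0.00.
Total = $48,752.88 + $25,492.47 + $0.00 = $74,245.35.

$74,245.35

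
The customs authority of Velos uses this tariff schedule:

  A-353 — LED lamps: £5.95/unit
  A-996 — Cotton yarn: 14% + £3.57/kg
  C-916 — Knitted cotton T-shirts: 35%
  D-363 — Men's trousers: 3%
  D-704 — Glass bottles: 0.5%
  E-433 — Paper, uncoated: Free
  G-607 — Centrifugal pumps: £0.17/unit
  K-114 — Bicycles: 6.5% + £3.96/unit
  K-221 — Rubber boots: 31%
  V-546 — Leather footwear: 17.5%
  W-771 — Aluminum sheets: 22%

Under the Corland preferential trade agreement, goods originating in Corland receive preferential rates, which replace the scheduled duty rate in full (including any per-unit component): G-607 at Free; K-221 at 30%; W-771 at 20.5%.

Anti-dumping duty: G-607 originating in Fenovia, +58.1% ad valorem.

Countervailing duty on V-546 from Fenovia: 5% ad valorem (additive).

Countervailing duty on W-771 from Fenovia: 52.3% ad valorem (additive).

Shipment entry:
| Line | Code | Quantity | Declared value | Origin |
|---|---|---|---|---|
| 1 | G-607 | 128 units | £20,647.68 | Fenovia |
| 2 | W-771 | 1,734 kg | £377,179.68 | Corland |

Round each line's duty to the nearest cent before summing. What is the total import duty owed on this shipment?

Line 1 (G-607, Fenovia, 128 units, £20,647.68):
Base rate for G-607 is £0.17/unit.
G-607 has an FTA preferential rate, but origin Fenovia is not Corland; base rate stands.
Additional duty on G-607 from Fenovia: +58.1% ad valorem. Applied ad valorem rate = 58.1%.
Duty = £20,647.68 × 58.1% + 128 × £0.17 = £12,018.06.
Line 2 (W-771, Corland, 1,734 kg, £377,179.68):
Base rate for W-771 is 22%.
Origin Corland qualifies under the Velos–Corland agreement and W-771 is covered: preferential rate 20.5% applies instead.
The additional-duty order on W-771 targets Fenovia, not Corland; it does not apply.
Duty = £377,179.68 × 20.5% = £77,321.83.
Total = £12,018.06 + £77,321.83 = £89,339.89.

£89,339.89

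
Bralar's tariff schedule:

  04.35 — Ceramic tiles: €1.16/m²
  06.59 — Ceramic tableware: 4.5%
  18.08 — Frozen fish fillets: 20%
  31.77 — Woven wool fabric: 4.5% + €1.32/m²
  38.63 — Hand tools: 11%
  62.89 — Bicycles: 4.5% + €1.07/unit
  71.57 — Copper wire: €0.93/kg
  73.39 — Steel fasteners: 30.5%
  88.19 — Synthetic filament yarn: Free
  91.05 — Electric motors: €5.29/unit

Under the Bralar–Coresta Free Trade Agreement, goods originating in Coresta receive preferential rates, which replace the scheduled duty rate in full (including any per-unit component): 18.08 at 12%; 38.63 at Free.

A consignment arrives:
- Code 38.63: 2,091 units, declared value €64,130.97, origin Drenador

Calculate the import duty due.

Line 1 (38.63, Drenador, 2,091 units, €64,130.97):
Base rate for 38.63 is 11%.
38.63 has an FTA preferential rate, but origin Drenador is not Coresta; base rate stands.
Duty = €64,130.97 × 11% = €7,054.41.

€7,054.41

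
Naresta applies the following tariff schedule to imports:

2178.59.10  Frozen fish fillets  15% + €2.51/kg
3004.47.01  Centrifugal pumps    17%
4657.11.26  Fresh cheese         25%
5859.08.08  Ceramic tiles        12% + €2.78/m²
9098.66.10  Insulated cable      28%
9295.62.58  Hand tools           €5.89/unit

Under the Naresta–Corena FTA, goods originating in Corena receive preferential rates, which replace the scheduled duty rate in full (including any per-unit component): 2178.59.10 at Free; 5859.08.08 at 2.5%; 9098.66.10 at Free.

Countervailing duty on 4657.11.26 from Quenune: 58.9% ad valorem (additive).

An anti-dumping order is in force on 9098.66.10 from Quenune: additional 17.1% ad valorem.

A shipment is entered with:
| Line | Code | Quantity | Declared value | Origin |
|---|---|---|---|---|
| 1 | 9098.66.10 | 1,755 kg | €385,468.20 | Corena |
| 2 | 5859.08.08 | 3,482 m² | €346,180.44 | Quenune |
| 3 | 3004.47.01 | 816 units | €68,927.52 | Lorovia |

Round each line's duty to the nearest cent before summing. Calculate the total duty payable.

Line 1 (9098.66.10, Corena, 1,755 kg, €385,468.20):
Base rate for 9098.66.10 is 28%.
Origin Corena qualifies under the Naresta–Corena agreement and 9098.66.10 is covered: preferential rate Free applies instead.
The additional-duty order on 9098.66.10 targets Quenune, not Corena; it does not apply.
Duty = €385,468.20 × 0% = €0.00.
Line 2 (5859.08.08, Quenune, 3,482 m², €346,180.44):
Base rate for 5859.08.08 is 12% + €2.78/m².
5859.08.08 has an FTA preferential rate, but origin Quenune is not Corena; base rate stands.
Duty = €346,180.44 × 12% + 3,482 × €2.78 = €51,221.61.
Line 3 (3004.47.01, Lorovia, 816 units, €68,927.52):
Base rate for 3004.47.01 is 17%.
Duty = €68,927.52 × 17% = €11,717.68.
Total = €0.00 + €51,221.61 + €11,717.68 = €62,939.29.

€62,939.29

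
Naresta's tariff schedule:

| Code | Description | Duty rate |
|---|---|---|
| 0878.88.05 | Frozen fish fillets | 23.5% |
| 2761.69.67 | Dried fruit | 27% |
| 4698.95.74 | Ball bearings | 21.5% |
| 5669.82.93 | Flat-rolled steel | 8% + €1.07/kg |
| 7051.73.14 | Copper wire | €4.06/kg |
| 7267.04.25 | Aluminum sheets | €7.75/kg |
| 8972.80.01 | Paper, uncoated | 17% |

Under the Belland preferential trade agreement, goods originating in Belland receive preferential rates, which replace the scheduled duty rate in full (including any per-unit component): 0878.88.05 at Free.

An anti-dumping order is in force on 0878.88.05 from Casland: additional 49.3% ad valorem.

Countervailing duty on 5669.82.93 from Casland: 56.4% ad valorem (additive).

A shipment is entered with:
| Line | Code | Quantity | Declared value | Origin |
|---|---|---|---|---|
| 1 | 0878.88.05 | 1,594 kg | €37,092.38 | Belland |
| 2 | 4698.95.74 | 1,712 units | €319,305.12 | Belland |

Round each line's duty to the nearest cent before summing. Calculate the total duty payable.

Line 1 (0878.88.05, Belland, 1,594 kg, €37,092.38):
Base rate for 0878.88.05 is 23.5%.
Origin Belland qualifies under the Naresta–Belland agreement and 0878.88.05 is covered: preferential rate Free applies instead.
The additional-duty order on 0878.88.05 targets Casland, not Belland; it does not apply.
Duty = €37,092.38 × 0% = €0.00.
Line 2 (4698.95.74, Belland, 1,712 units, €319,305.12):
Base rate for 4698.95.74 is 21.5%.
Origin Belland is the FTA partner but 4698.95.74 is not on the preference list; base rate stands.
Duty = €319,305.12 × 21.5% = €68,650.60.
Total = €0.00 + €68,650.60 = €68,650.60.

€68,650.60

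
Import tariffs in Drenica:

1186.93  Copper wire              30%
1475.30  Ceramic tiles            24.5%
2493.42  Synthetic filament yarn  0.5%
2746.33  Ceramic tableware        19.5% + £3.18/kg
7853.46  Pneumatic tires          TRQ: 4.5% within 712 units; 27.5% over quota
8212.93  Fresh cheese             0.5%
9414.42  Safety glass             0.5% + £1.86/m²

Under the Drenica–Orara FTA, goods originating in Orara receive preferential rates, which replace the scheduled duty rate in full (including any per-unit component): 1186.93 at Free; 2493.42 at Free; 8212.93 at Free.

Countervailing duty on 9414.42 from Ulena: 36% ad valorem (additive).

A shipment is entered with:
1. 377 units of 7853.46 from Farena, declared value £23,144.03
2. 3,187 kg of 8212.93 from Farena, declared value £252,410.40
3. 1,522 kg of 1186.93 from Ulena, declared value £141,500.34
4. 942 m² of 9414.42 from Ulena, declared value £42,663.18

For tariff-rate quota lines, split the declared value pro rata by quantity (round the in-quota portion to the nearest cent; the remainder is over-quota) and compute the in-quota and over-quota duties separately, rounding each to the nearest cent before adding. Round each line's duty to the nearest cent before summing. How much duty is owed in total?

£62,077.81

Line 1 (7853.46, Farena, 377 units, £23,144.03):
Code 7853.46 is under a tariff-rate quota (threshold 712 units). Quantity 377 units is within the quota, so the in-quota rate 4.5% applies to the full value.
Duty = £23,144.03 × 4.5% = £1,041.48.
Line 2 (8212.93, Farena, 3,187 kg, £252,410.40):
Base rate for 8212.93 is 0.5%.
8212.93 has an FTA preferential rate, but origin Farena is not Orara; base rate stands.
Duty = £252,410.40 × 0.5% = £1,262.05.
Line 3 (1186.93, Ulena, 1,522 kg, £141,500.34):
Base rate for 1186.93 is 30%.
1186.93 has an FTA preferential rate, but origin Ulena is not Orara; base rate stands.
Duty = £141,500.34 × 30% = £42,450.10.
Line 4 (9414.42, Ulena, 942 m², £42,663.18):
Base rate for 9414.42 is 0.5% + £1.86/m².
Additional duty on 9414.42 from Ulena: +36%. Applied ad valorem rate: 0.5% + 36% = 36.5%.
Duty = £42,663.18 × 36.5% + 942 × £1.86 = £17,324.18.
Total = £1,041.48 + £1,262.05 + £42,450.10 + £17,324.18 = £62,077.81.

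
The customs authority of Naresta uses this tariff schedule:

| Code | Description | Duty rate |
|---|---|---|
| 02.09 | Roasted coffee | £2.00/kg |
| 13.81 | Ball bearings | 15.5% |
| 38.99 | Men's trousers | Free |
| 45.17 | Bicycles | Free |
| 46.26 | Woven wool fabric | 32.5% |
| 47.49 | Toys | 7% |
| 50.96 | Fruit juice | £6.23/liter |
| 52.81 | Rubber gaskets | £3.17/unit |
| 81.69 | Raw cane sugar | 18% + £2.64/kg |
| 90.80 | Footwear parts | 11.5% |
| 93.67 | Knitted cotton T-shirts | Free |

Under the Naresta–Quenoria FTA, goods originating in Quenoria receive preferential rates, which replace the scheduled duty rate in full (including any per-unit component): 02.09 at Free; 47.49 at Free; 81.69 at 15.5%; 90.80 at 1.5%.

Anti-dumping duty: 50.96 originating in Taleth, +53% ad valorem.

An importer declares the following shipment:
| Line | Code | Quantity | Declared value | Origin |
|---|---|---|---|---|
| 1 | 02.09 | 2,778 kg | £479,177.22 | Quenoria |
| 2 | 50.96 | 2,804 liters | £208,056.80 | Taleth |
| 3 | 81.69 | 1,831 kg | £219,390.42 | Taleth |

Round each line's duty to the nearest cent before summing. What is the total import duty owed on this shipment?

Line 1 (02.09, Quenoria, 2,778 kg, £479,177.22):
Base rate for 02.09 is £2.00/kg.
Origin Quenoria qualifies under the Naresta–Quenoria agreement and 02.09 is covered: preferential rate Free applies instead.
Duty = £479,177.22 × 0% = £0.00.
Line 2 (50.96, Taleth, 2,804 liters, £208,056.80):
Base rate for 50.96 is £6.23/liter.
Additional duty on 50.96 from Taleth: +53% ad valorem. Applied ad valorem rate = 53%.
Duty = £208,056.80 × 53% + 2,804 × £6.23 = £127,739.02.
Line 3 (81.69, Taleth, 1,831 kg, £219,390.42):
Base rate for 81.69 is 18% + £2.64/kg.
81.69 has an FTA preferential rate, but origin Taleth is not Quenoria; base rate stands.
Duty = £219,390.42 × 18% + 1,831 × £2.64 = £44,324.12.
Total = £0.00 + £127,739.02 + £44,324.12 = £172,063.14.

£172,063.14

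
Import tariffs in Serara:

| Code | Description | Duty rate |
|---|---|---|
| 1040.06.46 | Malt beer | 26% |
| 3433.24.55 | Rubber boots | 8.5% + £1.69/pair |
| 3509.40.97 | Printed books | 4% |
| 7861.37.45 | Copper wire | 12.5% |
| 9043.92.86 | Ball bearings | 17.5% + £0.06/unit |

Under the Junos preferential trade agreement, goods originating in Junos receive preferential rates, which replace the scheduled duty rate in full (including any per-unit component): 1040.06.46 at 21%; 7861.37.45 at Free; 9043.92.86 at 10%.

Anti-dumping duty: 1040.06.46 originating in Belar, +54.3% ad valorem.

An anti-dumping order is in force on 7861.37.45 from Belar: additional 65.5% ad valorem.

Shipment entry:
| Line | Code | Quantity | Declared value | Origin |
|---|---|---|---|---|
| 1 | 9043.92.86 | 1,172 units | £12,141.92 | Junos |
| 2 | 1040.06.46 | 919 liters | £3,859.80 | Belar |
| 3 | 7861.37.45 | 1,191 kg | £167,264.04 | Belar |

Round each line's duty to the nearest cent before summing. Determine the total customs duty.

£134,779.56

Line 1 (9043.92.86, Junos, 1,172 units, £12,141.92):
Base rate for 9043.92.86 is 17.5% + £0.06/unit.
Origin Junos qualifies under the Serara–Junos agreement and 9043.92.86 is covered: preferential rate 10% applies instead.
Duty = £12,141.92 × 10% = £1,214.19.
Line 2 (1040.06.46, Belar, 919 liters, £3,859.80):
Base rate for 1040.06.46 is 26%.
1040.06.46 has an FTA preferential rate, but origin Belar is not Junos; base rate stands.
Additional duty on 1040.06.46 from Belar: +54.3%. Applied ad valorem rate: 26% + 54.3% = 80.3%.
Duty = £3,859.80 × 80.3% = £3,099.42.
Line 3 (7861.37.45, Belar, 1,191 kg, £167,264.04):
Base rate for 7861.37.45 is 12.5%.
7861.37.45 has an FTA preferential rate, but origin Belar is not Junos; base rate stands.
Additional duty on 7861.37.45 from Belar: +65.5%. Applied ad valorem rate: 12.5% + 65.5% = 78%.
Duty = £167,264.04 × 78% = £130,465.95.
Total = £1,214.19 + £3,099.42 + £130,465.95 = £134,779.56.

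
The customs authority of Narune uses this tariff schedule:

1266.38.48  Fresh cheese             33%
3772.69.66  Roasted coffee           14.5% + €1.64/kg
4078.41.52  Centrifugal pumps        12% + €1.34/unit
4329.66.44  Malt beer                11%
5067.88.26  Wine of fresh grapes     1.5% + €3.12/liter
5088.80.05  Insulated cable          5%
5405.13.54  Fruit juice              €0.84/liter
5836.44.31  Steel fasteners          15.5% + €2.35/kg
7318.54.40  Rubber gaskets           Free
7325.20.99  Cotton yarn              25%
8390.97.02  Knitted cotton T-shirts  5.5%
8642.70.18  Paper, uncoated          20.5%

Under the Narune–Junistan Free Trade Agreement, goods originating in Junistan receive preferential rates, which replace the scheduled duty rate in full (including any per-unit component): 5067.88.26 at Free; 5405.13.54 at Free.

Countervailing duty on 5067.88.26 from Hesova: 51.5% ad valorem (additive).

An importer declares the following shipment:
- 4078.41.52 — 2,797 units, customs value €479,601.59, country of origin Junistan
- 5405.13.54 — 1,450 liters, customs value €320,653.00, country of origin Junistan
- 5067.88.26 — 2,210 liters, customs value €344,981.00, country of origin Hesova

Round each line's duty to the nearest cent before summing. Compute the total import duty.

€251,035.30

Line 1 (4078.41.52, Junistan, 2,797 units, €479,601.59):
Base rate for 4078.41.52 is 12% + €1.34/unit.
Origin Junistan is the FTA partner but 4078.41.52 is not on the preference list; base rate stands.
Duty = €479,601.59 × 12% + 2,797 × €1.34 = €61,300.17.
Line 2 (5405.13.54, Junistan, 1,450 liters, €320,653.00):
Base rate for 5405.13.54 is €0.84/liter.
Origin Junistan qualifies under the Narune–Junistan agreement and 5405.13.54 is covered: preferential rate Free applies instead.
Duty = €320,653.00 × 0% = €0.00.
Line 3 (5067.88.26, Hesova, 2,210 liters, €344,981.00):
Base rate for 5067.88.26 is 1.5% + €3.12/liter.
5067.88.26 has an FTA preferential rate, but origin Hesova is not Junistan; base rate stands.
Additional duty on 5067.88.26 from Hesova: +51.5%. Applied ad valorem rate: 1.5% + 51.5% = 53%.
Duty = €344,981.00 × 53% + 2,210 × €3.12 = €189,735.13.
Total = €61,300.17 + €0.00 + €189,735.13 = €251,035.30.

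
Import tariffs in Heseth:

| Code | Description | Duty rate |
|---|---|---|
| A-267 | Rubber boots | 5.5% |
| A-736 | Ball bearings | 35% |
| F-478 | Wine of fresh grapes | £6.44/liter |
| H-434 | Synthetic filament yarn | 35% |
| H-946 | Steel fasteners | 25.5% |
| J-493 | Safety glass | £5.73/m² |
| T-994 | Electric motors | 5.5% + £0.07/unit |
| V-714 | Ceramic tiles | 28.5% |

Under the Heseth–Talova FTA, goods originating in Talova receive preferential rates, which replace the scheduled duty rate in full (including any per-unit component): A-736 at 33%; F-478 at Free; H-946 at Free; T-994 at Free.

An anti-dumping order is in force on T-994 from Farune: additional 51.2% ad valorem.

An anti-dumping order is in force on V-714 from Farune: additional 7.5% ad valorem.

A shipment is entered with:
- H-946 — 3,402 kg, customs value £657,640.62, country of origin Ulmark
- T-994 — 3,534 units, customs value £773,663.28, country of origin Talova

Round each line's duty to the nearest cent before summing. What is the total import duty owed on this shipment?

Line 1 (H-946, Ulmark, 3,402 kg, £657,640.62):
Base rate for H-946 is 25.5%.
H-946 has an FTA preferential rate, but origin Ulmark is not Talova; base rate stands.
Duty = £657,640.62 × 25.5% = £167,698.36.
Line 2 (T-994, Talova, 3,534 units, £773,663.28):
Base rate for T-994 is 5.5% + £0.07/unit.
Origin Talova qualifies under the Heseth–Talova agreement and T-994 is covered: preferential rate Free applies instead.
The additional-duty order on T-994 targets Farune, not Talova; it does not apply.
Duty = £773,663.28 × 0% = £0.00.
Total = £167,698.36 + £0.00 = £167,698.36.

£167,698.36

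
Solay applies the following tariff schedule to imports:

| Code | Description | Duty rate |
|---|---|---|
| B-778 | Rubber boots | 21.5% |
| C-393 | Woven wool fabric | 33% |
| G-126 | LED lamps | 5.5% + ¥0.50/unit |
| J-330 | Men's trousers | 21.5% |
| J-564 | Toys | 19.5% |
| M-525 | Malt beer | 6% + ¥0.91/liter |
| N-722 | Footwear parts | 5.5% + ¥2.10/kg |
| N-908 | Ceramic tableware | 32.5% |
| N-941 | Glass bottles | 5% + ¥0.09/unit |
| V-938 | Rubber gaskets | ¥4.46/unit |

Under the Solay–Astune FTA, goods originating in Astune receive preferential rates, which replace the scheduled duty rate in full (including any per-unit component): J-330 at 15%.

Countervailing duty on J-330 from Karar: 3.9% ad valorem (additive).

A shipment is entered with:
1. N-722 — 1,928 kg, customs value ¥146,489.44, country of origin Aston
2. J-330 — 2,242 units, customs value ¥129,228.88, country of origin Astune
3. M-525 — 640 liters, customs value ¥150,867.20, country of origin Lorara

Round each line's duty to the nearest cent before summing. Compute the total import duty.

Line 1 (N-722, Aston, 1,928 kg, ¥146,489.44):
Base rate for N-722 is 5.5% + ¥2.10/kg.
Duty = ¥146,489.44 × 5.5% + 1,928 × ¥2.10 = ¥12,105.72.
Line 2 (J-330, Astune, 2,242 units, ¥129,228.88):
Base rate for J-330 is 21.5%.
Origin Astune qualifies under the Solay–Astune agreement and J-330 is covered: preferential rate 15% applies instead.
The additional-duty order on J-330 targets Karar, not Astune; it does not apply.
Duty = ¥129,228.88 × 15% = ¥19,384.33.
Line 3 (M-525, Lorara, 640 liters, ¥150,867.20):
Base rate for M-525 is 6% + ¥0.91/liter.
Duty = ¥150,867.20 × 6% + 640 × ¥0.91 = ¥9,634.43.
Total = ¥12,105.72 + ¥19,384.33 + ¥9,634.43 = ¥41,124.48.

¥41,124.48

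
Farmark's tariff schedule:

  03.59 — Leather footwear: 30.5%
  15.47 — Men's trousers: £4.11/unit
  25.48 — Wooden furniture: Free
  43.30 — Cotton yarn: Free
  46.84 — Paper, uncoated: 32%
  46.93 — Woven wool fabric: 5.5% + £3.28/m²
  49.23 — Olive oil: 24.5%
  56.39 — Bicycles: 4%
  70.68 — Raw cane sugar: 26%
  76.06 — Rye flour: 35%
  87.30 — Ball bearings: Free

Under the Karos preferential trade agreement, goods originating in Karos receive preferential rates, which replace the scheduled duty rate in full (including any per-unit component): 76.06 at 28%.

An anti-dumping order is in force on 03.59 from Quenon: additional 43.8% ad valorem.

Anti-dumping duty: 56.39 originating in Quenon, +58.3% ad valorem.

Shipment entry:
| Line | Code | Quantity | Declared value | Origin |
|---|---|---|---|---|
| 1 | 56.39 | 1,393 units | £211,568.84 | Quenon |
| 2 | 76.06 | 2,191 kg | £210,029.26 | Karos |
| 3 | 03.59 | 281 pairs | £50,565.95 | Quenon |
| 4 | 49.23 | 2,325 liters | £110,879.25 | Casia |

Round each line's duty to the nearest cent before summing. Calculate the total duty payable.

Line 1 (56.39, Quenon, 1,393 units, £211,568.84):
Base rate for 56.39 is 4%.
Additional duty on 56.39 from Quenon: +58.3%. Applied ad valorem rate: 4% + 58.3% = 62.3%.
Duty = £211,568.84 × 62.3% = £131,807.39.
Line 2 (76.06, Karos, 2,191 kg, £210,029.26):
Base rate for 76.06 is 35%.
Origin Karos qualifies under the Farmark–Karos agreement and 76.06 is covered: preferential rate 28% applies instead.
Duty = £210,029.26 × 28% = £58,808.19.
Line 3 (03.59, Quenon, 281 pairs, £50,565.95):
Base rate for 03.59 is 30.5%.
Additional duty on 03.59 from Quenon: +43.8%. Applied ad valorem rate: 30.5% + 43.8% = 74.3%.
Duty = £50,565.95 × 74.3% = £37,570.50.
Line 4 (49.23, Casia, 2,325 liters, £110,879.25):
Base rate for 49.23 is 24.5%.
Duty = £110,879.25 × 24.5% = £27,165.42.
Total = £131,807.39 + £58,808.19 + £37,570.50 + £27,165.42 = £255,351.50.

£255,351.50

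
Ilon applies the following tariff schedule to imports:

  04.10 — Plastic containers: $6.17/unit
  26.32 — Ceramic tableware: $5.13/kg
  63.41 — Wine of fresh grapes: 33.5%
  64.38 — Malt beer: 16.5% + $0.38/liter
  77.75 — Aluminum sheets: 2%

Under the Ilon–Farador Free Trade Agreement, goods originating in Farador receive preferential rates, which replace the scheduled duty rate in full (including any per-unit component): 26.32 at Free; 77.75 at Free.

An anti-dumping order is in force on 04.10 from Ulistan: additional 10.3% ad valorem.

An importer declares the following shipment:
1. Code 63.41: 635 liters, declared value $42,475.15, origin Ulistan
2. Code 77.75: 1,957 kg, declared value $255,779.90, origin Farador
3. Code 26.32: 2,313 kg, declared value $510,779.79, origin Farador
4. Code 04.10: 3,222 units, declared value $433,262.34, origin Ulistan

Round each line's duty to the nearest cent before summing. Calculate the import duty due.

Line 1 (63.41, Ulistan, 635 liters, $42,475.15):
Base rate for 63.41 is 33.5%.
Duty = $42,475.15 × 33.5% = $14,229.18.
Line 2 (77.75, Farador, 1,957 kg, $255,779.90):
Base rate for 77.75 is 2%.
Origin Farador qualifies under the Ilon–Farador agreement and 77.75 is covered: preferential rate Free applies instead.
Duty = $255,779.90 × 0% = $0.00.
Line 3 (26.32, Farador, 2,313 kg, $510,779.79):
Base rate for 26.32 is $5.13/kg.
Origin Farador qualifies under the Ilon–Farador agreement and 26.32 is covered: preferential rate Free applies instead.
Duty = $510,779.79 × 0% = $0.00.
Line 4 (04.10, Ulistan, 3,222 units, $433,262.34):
Base rate for 04.10 is $6.17/unit.
Additional duty on 04.10 from Ulistan: +10.3% ad valorem. Applied ad valorem rate = 10.3%.
Duty = $433,262.34 × 10.3% + 3,222 × $6.17 = $64,505.76.
Total = $14,229.18 + $0.00 + $0.00 + $64,505.76 = $78,734.94.

$78,734.94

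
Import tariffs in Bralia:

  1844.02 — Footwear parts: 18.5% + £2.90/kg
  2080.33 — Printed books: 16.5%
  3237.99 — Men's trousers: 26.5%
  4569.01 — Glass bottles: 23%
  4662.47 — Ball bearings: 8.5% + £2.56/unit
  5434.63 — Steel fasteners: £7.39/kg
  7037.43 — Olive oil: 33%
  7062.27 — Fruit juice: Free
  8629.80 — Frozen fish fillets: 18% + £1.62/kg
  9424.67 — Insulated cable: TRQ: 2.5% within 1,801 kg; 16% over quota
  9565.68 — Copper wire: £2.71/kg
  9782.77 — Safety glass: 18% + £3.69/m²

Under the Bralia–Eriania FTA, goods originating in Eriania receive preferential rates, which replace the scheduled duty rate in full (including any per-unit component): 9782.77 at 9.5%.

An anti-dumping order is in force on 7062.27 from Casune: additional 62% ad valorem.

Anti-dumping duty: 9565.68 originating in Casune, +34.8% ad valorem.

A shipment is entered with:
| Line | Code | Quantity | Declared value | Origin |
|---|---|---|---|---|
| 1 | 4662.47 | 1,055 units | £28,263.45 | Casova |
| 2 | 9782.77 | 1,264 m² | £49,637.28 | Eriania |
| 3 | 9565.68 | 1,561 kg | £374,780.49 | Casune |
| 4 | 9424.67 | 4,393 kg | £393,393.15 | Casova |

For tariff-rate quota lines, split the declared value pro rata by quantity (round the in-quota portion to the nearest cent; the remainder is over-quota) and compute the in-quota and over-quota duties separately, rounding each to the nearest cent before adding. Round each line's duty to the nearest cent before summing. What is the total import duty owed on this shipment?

Line 1 (4662.47, Casova, 1,055 units, £28,263.45):
Base rate for 4662.47 is 8.5% + £2.56/unit.
Duty = £28,263.45 × 8.5% + 1,055 × £2.56 = £5,103.19.
Line 2 (9782.77, Eriania, 1,264 m², £49,637.28):
Base rate for 9782.77 is 18% + £3.69/m².
Origin Eriania qualifies under the Bralia–Eriania agreement and 9782.77 is covered: preferential rate 9.5% applies instead.
Duty = £49,637.28 × 9.5% = £4,715.54.
Line 3 (9565.68, Casune, 1,561 kg, £374,780.49):
Base rate for 9565.68 is £2.71/kg.
Additional duty on 9565.68 from Casune: +34.8% ad valorem. Applied ad valorem rate = 34.8%.
Duty = £374,780.49 × 34.8% + 1,561 × £2.71 = £134,653.92.
Line 4 (9424.67, Casova, 4,393 kg, £393,393.15):
Code 9424.67 is under a tariff-rate quota (threshold 1,801 kg). In-quota: 1,801 kg at 2.5%; over-quota: 2,592 kg at 16%.
Pro-rata value split: in-quota = £393,393.15 × 1,801/4,393 = £161,279.55; over-quota = £393,393.15 − £161,279.55 = £232,113.60.
In-quota duty = £161,279.55 × 2.5% = £4,031.99. Over-quota duty = £232,113.60 × 16% = £37,138.18.
Line duty = £4,031.99 + £37,138.18 = £41,170.17.
Total = £5,103.19 + £4,715.54 + £134,653.92 + £41,170.17 = £185,642.82.

£185,642.82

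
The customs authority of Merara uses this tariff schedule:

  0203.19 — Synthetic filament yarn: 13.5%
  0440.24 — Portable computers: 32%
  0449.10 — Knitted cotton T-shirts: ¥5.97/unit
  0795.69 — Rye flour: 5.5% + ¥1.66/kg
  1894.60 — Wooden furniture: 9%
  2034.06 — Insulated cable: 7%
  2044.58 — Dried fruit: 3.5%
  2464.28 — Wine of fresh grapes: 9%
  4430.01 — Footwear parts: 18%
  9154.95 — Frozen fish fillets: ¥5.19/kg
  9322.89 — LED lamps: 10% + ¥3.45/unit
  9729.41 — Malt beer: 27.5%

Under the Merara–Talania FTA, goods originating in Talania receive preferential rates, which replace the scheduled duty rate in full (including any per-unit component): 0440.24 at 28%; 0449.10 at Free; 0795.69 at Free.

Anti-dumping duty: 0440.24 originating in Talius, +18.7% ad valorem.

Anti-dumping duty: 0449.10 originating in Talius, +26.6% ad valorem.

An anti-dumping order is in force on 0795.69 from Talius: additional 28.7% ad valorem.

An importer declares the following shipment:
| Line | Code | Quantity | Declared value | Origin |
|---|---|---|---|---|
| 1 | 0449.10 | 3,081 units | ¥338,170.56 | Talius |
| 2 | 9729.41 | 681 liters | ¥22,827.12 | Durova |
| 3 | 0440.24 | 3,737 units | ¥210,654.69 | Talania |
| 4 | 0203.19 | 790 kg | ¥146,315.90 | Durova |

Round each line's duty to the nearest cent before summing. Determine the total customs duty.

Line 1 (0449.10, Talius, 3,081 units, ¥338,170.56):
Base rate for 0449.10 is ¥5.97/unit.
0449.10 has an FTA preferential rate, but origin Talius is not Talania; base rate stands.
Additional duty on 0449.10 from Talius: +26.6% ad valorem. Applied ad valorem rate = 26.6%.
Duty = ¥338,170.56 × 26.6% + 3,081 × ¥5.97 = ¥108,346.94.
Line 2 (9729.41, Durova, 681 liters, ¥22,827.12):
Base rate for 9729.41 is 27.5%.
Duty = ¥22,827.12 × 27.5% = ¥6,277.46.
Line 3 (0440.24, Talania, 3,737 units, ¥210,654.69):
Base rate for 0440.24 is 32%.
Origin Talania qualifies under the Merara–Talania agreement and 0440.24 is covered: preferential rate 28% applies instead.
The additional-duty order on 0440.24 targets Talius, not Talania; it does not apply.
Duty = ¥210,654.69 × 28% = ¥58,983.31.
Line 4 (0203.19, Durova, 790 kg, ¥146,315.90):
Base rate for 0203.19 is 13.5%.
Duty = ¥146,315.90 × 13.5% = ¥19,752.65.
Total = ¥108,346.94 + ¥6,277.46 + ¥58,983.31 + ¥19,752.65 = ¥193,360.36.

¥193,360.36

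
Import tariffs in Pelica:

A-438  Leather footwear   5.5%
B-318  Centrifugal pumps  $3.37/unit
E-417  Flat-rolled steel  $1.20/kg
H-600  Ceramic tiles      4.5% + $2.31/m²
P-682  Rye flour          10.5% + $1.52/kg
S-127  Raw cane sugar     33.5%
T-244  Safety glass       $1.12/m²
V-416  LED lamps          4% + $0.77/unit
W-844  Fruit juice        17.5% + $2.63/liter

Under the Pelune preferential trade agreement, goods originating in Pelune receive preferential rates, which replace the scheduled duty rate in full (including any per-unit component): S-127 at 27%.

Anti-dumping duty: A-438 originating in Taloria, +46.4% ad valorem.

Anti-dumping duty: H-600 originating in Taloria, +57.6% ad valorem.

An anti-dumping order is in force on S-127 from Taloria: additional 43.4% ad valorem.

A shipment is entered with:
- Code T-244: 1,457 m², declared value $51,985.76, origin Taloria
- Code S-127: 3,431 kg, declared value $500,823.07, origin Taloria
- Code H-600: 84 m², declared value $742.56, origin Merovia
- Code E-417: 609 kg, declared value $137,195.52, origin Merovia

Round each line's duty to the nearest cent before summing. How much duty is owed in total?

$387,723.04

Line 1 (T-244, Taloria, 1,457 m², $51,985.76):
Base rate for T-244 is $1.12/m².
Duty = 1,457 × $1.12 = $1,631.84.
Line 2 (S-127, Taloria, 3,431 kg, $500,823.07):
Base rate for S-127 is 33.5%.
S-127 has an FTA preferential rate, but origin Taloria is not Pelune; base rate stands.
Additional duty on S-127 from Taloria: +43.4%. Applied ad valorem rate: 33.5% + 43.4% = 76.9%.
Duty = $500,823.07 × 76.9% = $385,132.94.
Line 3 (H-600, Merovia, 84 m², $742.56):
Base rate for H-600 is 4.5% + $2.31/m².
The additional-duty order on H-600 targets Taloria, not Merovia; it does not apply.
Duty = $742.56 × 4.5% + 84 × $2.31 = $227.46.
Line 4 (E-417, Merovia, 609 kg, $137,195.52):
Base rate for E-417 is $1.20/kg.
Duty = 609 × $1.20 = $730.80.
Total = $1,631.84 + $385,132.94 + $227.46 + $730.80 = $387,723.04.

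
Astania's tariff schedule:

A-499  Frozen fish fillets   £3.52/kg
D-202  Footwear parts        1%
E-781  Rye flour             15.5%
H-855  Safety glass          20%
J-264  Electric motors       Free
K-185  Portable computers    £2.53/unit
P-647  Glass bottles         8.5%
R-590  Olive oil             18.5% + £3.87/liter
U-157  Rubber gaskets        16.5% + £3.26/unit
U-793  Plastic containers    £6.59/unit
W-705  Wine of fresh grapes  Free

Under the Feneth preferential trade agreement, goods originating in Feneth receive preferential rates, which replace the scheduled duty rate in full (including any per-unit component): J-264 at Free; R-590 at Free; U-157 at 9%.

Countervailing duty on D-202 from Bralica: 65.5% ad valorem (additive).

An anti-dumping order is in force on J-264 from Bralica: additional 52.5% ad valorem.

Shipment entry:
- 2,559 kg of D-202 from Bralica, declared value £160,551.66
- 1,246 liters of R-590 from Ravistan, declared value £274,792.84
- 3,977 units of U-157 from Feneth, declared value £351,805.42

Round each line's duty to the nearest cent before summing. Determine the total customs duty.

£194,088.04

Line 1 (D-202, Bralica, 2,559 kg, £160,551.66):
Base rate for D-202 is 1%.
Additional duty on D-202 from Bralica: +65.5%. Applied ad valorem rate: 1% + 65.5% = 66.5%.
Duty = £160,551.66 × 66.5% = £106,766.85.
Line 2 (R-590, Ravistan, 1,246 liters, £274,792.84):
Base rate for R-590 is 18.5% + £3.87/liter.
R-590 has an FTA preferential rate, but origin Ravistan is not Feneth; base rate stands.
Duty = £274,792.84 × 18.5% + 1,246 × £3.87 = £55,658.70.
Line 3 (U-157, Feneth, 3,977 units, £351,805.42):
Base rate for U-157 is 16.5% + £3.26/unit.
Origin Feneth qualifies under the Astania–Feneth agreement and U-157 is covered: preferential rate 9% applies instead.
Duty = £351,805.42 × 9% = £31,662.49.
Total = £106,766.85 + £55,658.70 + £31,662.49 = £194,088.04.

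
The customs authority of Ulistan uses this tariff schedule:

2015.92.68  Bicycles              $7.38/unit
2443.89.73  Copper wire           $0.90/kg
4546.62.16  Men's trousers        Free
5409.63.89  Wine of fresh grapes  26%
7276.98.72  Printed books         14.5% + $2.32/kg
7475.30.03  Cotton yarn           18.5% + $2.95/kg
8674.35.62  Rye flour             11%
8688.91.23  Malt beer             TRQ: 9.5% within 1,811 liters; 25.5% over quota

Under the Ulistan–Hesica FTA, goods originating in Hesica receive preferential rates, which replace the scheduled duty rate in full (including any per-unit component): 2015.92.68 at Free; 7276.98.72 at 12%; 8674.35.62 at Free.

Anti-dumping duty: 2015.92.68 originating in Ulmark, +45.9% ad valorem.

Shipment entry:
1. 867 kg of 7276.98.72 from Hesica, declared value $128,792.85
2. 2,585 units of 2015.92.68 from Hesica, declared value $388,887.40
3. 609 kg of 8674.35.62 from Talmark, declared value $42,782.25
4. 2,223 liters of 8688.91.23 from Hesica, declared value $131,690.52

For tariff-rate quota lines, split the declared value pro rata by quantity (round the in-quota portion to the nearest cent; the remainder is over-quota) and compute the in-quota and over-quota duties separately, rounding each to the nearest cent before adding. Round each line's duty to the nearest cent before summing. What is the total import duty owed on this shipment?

$36,576.89

Line 1 (7276.98.72, Hesica, 867 kg, $128,792.85):
Base rate for 7276.98.72 is 14.5% + $2.32/kg.
Origin Hesica qualifies under the Ulistan–Hesica agreement and 7276.98.72 is covered: preferential rate 12% applies instead.
Duty = $128,792.85 × 12% = $15,455.14.
Line 2 (2015.92.68, Hesica, 2,585 units, $388,887.40):
Base rate for 2015.92.68 is $7.38/unit.
Origin Hesica qualifies under the Ulistan–Hesica agreement and 2015.92.68 is covered: preferential rate Free applies instead.
The additional-duty order on 2015.92.68 targets Ulmark, not Hesica; it does not apply.
Duty = $388,887.40 × 0% = $0.00.
Line 3 (8674.35.62, Talmark, 609 kg, $42,782.25):
Base rate for 8674.35.62 is 11%.
8674.35.62 has an FTA preferential rate, but origin Talmark is not Hesica; base rate stands.
Duty = $42,782.25 × 11% = $4,706.05.
Line 4 (8688.91.23, Hesica, 2,223 liters, $131,690.52):
Code 8688.91.23 is under a tariff-rate quota (threshold 1,811 liters). In-quota: 1,811 liters at 9.5%; over-quota: 412 liters at 25.5%.
Pro-rata value split: in-quota = $131,690.52 × 1,811/2,223 = $107,283.64; over-quota = $131,690.52 − $107,283.64 = $24,406.88.
In-quota duty = $107,283.64 × 9.5% = $10,191.95. Over-quota duty = $24,406.88 × 25.5% = $6,223.75.
Line duty = $10,191.95 + $6,223.75 = $16,415.70.
Total = $15,455.14 + $0.00 + $4,706.05 + $16,415.70 = $36,576.89.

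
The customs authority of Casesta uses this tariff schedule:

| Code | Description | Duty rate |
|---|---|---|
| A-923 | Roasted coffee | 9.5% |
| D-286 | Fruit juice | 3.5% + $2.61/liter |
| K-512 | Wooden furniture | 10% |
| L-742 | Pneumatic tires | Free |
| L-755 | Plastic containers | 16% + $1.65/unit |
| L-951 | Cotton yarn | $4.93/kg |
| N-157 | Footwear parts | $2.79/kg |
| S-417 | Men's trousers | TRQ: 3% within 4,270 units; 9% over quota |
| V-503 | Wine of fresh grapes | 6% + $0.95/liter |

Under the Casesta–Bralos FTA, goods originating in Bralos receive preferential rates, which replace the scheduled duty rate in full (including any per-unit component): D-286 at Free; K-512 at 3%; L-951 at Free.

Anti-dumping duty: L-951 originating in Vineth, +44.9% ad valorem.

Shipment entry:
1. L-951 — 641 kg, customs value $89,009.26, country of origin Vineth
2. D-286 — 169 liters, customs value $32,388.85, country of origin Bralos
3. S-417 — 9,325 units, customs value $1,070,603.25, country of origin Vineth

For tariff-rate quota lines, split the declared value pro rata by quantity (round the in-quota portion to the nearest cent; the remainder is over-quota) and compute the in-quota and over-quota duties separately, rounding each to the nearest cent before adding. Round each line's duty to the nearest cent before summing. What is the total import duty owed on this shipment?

$110,065.26

Line 1 (L-951, Vineth, 641 kg, $89,009.26):
Base rate for L-951 is $4.93/kg.
L-951 has an FTA preferential rate, but origin Vineth is not Bralos; base rate stands.
Additional duty on L-951 from Vineth: +44.9% ad valorem. Applied ad valorem rate = 44.9%.
Duty = $89,009.26 × 44.9% + 641 × $4.93 = $43,125.29.
Line 2 (D-286, Bralos, 169 liters, $32,388.85):
Base rate for D-286 is 3.5% + $2.61/liter.
Origin Bralos qualifies under the Casesta–Bralos agreement and D-286 is covered: preferential rate Free applies instead.
Duty = $32,388.85 × 0% = $0.00.
Line 3 (S-417, Vineth, 9,325 units, $1,070,603.25):
Code S-417 is under a tariff-rate quota (threshold 4,270 units). In-quota: 4,270 units at 3%; over-quota: 5,055 units at 9%.
Pro-rata value split: in-quota = $1,070,603.25 × 4,270/9,325 = $490,238.70; over-quota = $1,070,603.25 − $490,238.70 = $580,364.55.
In-quota duty = $490,238.70 × 3% = $14,707.16. Over-quota duty = $580,364.55 × 9% = $52,232.81.
Line duty = $14,707.16 + $52,232.81 = $66,939.97.
Total = $43,125.29 + $0.00 + $66,939.97 = $110,065.26.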